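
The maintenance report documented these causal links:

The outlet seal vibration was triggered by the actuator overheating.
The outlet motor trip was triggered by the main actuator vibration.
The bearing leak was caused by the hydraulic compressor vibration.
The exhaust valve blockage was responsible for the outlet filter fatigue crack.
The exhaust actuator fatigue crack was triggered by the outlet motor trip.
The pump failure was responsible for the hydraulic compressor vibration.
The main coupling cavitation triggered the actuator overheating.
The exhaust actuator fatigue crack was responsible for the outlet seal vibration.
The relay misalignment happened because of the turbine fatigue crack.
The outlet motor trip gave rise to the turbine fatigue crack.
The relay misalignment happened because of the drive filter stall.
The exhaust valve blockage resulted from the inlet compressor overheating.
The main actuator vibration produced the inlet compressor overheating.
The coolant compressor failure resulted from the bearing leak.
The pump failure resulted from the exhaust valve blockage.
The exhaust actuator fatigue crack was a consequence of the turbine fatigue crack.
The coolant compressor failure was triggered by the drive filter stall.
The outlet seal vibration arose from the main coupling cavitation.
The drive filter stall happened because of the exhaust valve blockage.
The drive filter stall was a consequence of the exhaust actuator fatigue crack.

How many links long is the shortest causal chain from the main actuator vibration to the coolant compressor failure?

Shortest chain: the main actuator vibration → the outlet motor trip → the exhaust actuator fatigue crack → the drive filter stall → the coolant compressor failure.

4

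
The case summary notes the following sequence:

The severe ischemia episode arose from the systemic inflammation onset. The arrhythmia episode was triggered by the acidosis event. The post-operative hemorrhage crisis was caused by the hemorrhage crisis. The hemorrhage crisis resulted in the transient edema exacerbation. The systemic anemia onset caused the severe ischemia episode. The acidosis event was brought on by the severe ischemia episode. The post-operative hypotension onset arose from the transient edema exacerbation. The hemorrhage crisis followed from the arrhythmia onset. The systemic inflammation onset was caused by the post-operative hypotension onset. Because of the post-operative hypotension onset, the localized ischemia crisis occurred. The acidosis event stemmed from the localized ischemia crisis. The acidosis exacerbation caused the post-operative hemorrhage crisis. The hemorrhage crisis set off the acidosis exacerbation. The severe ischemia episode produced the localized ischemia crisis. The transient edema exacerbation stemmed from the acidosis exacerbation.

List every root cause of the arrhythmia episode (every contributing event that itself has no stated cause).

Tracing upstream from the arrhythmia episode: the arrhythmia episode ← the acidosis event ← the localized ischemia crisis ← the post-operative hypotension onset ← the transient edema exacerbation ← the hemorrhage crisis ← the arrhythmia onset.
A separate upstream branch: the arrhythmia episode ← the acidosis event ← the severe ischemia episode ← the systemic anemia onset.
Each of those chain origins has no stated cause.

the arrhythmia onset, the systemic anemia onset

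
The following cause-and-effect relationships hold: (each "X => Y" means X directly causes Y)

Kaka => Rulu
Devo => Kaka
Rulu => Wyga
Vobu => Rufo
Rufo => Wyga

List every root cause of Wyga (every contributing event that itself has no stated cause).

Tracing upstream from Wyga: Wyga ← Rufo ← Vobu.
A separate upstream branch: Wyga ← Rulu ← Kaka ← Devo.
Each of those chain origins has no stated cause.

Devo, Vobu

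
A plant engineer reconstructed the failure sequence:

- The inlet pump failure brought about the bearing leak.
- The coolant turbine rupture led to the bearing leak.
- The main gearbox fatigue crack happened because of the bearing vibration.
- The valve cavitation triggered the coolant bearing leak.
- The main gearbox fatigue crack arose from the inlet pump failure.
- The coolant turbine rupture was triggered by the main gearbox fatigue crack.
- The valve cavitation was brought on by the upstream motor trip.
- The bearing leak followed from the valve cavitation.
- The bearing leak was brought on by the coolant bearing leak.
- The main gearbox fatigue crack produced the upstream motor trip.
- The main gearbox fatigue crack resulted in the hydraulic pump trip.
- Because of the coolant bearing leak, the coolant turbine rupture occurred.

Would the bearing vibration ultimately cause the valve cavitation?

Yes

There is a causal chain: the bearing vibration → the main gearbox fatigue crack → the upstream motor trip → the valve cavitation.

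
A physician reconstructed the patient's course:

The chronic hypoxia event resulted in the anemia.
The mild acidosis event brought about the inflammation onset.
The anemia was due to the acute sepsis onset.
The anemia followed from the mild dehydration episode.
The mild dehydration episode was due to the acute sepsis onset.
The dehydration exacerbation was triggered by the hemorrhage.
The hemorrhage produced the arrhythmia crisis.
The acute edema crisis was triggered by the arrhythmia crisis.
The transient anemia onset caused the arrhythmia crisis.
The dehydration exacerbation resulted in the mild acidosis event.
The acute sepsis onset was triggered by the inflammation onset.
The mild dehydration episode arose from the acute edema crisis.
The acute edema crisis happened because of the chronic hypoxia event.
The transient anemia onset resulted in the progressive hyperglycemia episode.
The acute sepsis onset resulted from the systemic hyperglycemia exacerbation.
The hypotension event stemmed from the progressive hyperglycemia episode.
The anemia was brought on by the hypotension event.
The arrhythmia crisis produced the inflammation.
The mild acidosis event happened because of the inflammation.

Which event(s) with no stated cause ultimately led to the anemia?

Tracing upstream from the anemia: the anemia ← the mild dehydration episode ← the acute edema crisis ← the arrhythmia crisis ← the hemorrhage.
A separate upstream branch: the anemia ← the hypotension event ← the progressive hyperglycemia episode ← the transient anemia onset.
A separate upstream branch: the anemia ← the acute sepsis onset ← the systemic hyperglycemia exacerbation.
A separate upstream branch: the anemia ← the chronic hypoxia event.
Each of those chain origins has no stated cause.

the chronic hypoxia event, the hemorrhage, the systemic hyperglycemia exacerbation, the transient anemia onset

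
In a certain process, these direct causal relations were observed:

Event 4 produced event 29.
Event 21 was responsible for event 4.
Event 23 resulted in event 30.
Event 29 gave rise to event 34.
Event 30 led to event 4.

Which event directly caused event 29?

event 4

Upstream contributors include event 21, event 23, event 30, but only event 4 feeds directly into event 29.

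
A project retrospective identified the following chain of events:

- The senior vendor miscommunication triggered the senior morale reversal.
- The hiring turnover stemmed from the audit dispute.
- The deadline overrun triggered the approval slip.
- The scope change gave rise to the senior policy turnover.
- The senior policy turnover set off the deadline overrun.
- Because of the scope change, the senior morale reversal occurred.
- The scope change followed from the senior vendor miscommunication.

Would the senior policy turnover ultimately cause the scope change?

The senior policy turnover leads to the deadline overrun, the approval slip; the scope change is not among them.

No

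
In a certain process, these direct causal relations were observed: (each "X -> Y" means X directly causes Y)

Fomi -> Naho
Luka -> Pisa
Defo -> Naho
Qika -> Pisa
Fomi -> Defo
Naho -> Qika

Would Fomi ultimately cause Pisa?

Yes

There is a causal chain: Fomi → Naho → Qika → Pisa.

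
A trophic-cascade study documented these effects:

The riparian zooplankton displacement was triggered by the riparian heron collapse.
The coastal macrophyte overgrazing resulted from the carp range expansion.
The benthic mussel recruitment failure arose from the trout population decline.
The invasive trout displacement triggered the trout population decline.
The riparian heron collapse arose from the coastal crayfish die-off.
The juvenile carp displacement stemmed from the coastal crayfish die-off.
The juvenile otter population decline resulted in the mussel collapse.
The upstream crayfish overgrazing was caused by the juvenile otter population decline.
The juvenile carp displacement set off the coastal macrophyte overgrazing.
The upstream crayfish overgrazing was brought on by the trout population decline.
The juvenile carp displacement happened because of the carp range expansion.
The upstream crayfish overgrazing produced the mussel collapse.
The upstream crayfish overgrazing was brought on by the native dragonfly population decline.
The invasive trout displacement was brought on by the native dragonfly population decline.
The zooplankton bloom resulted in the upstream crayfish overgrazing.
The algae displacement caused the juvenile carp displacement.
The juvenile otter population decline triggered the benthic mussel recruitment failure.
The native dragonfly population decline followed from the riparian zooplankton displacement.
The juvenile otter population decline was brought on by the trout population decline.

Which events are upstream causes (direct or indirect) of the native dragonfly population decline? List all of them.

Immediate cause of the native dragonfly population decline: the riparian zooplankton displacement.
Further upstream: the coastal crayfish die-off, the riparian heron collapse.

the coastal crayfish die-off, the riparian heron collapse, the riparian zooplankton displacement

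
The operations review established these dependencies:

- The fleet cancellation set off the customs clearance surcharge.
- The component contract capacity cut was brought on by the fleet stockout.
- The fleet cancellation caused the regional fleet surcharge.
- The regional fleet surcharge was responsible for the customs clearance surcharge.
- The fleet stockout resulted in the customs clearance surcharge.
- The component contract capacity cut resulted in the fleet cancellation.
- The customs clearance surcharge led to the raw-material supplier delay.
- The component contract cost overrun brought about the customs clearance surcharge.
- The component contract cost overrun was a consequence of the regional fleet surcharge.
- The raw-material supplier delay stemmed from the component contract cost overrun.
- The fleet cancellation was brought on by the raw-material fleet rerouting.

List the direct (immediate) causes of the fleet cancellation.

the component contract capacity cut, the raw-material fleet rerouting

Upstream contributors include the fleet stockout, but only the component contract capacity cut, the raw-material fleet rerouting feed directly into the fleet cancellation.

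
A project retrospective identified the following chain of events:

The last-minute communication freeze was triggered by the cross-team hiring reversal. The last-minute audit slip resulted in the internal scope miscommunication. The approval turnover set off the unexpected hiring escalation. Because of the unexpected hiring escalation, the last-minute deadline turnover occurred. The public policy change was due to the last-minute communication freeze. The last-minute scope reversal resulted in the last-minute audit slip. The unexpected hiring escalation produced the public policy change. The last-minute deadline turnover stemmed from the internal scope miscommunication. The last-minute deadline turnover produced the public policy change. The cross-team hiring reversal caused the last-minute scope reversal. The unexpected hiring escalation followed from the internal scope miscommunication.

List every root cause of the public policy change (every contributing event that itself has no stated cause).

Tracing upstream from the public policy change: the public policy change ← the last-minute communication freeze ← the cross-team hiring reversal.
A separate upstream branch: the public policy change ← the unexpected hiring escalation ← the approval turnover.
Each of those chain origins has no stated cause.

the approval turnover, the cross-team hiring reversal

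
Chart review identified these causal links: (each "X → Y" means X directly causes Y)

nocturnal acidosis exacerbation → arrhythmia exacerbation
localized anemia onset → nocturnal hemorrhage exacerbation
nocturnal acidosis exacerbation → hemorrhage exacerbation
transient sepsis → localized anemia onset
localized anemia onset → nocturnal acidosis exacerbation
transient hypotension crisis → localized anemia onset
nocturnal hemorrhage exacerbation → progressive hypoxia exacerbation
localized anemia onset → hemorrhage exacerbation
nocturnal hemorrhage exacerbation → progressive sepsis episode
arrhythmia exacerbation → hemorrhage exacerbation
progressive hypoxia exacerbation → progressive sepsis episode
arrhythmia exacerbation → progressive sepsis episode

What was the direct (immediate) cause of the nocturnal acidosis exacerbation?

Upstream contributors include the transient sepsis, the transient hypotension crisis, but only the localized anemia onset feeds directly into the nocturnal acidosis exacerbation.

the localized anemia onset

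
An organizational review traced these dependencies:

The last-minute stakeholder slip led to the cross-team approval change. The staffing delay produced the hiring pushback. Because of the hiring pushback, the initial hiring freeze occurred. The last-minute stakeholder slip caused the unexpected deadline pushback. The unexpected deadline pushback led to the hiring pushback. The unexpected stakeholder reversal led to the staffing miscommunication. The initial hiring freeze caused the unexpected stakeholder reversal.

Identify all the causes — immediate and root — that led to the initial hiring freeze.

the hiring pushback, the last-minute stakeholder slip, the staffing delay, the unexpected deadline pushback

Immediate cause of the initial hiring freeze: the hiring pushback.
Further upstream: the last-minute stakeholder slip, the unexpected deadline pushback, the staffing delay.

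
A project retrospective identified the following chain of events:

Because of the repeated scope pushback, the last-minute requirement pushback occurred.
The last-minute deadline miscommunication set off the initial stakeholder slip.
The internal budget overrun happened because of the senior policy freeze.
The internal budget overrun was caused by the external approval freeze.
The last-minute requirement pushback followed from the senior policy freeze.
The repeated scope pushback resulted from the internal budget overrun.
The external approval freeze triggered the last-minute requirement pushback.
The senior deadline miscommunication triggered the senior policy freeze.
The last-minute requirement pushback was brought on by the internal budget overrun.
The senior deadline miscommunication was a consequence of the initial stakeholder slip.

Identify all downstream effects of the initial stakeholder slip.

the internal budget overrun, the last-minute requirement pushback, the repeated scope pushback, the senior deadline miscommunication, the senior policy freeze

Direct effects: the senior deadline miscommunication.
2 steps out: the senior policy freeze.
3 steps out: the internal budget overrun, the last-minute requirement pushback.
4 steps out: the repeated scope pushback.
Not reachable from it: the last-minute deadline miscommunication, the external approval freeze.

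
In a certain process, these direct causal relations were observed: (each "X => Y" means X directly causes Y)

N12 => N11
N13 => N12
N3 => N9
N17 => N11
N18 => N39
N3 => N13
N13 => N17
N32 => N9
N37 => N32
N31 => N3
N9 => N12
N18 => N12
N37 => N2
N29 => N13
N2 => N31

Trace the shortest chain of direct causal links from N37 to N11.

N37 → N32 → N9 → N12 → N11

N37 → N32
N32 → N9
N9 → N12
N12 → N11
Length: 4 steps.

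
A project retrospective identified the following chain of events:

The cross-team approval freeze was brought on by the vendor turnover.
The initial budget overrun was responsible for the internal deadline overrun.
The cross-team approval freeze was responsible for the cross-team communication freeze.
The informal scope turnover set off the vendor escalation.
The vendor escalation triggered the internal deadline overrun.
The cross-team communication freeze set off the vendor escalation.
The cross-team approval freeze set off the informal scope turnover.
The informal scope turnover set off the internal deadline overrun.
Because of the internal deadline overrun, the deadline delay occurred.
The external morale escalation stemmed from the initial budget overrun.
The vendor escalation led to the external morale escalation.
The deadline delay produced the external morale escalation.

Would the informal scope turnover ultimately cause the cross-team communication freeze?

No

The informal scope turnover leads to the vendor escalation, the internal deadline overrun, the deadline delay, the external morale escalation; the cross-team communication freeze is not among them.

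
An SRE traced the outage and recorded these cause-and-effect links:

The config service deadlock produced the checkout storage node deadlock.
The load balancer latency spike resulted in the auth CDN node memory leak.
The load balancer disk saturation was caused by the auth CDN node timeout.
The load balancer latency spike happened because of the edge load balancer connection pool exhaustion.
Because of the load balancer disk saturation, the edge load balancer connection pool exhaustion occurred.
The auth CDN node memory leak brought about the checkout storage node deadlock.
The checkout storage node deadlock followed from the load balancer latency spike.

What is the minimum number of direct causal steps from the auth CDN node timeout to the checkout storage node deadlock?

Shortest chain: the auth CDN node timeout → the load balancer disk saturation → the edge load balancer connection pool exhaustion → the load balancer latency spike → the checkout storage node deadlock.

4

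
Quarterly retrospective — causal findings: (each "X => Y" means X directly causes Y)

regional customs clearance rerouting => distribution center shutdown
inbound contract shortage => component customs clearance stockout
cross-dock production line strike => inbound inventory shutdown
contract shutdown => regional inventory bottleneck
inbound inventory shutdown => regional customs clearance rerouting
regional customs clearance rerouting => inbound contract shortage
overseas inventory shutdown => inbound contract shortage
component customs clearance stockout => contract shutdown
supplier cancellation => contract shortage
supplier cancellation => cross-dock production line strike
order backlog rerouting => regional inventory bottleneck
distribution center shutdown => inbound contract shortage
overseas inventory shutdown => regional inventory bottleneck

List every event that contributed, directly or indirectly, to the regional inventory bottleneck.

the component customs clearance stockout, the contract shutdown, the cross-dock production line strike, the distribution center shutdown, the inbound contract shortage, the inbound inventory shutdown, the order backlog rerouting, the overseas inventory shutdown, the regional customs clearance rerouting, the supplier cancellation

Immediate causes of the regional inventory bottleneck: the overseas inventory shutdown, the contract shutdown, the order backlog rerouting.
Further upstream: the supplier cancellation, the cross-dock production line strike, the inbound inventory shutdown, the regional customs clearance rerouting, the distribution center shutdown, the inbound contract shortage, the component customs clearance stockout.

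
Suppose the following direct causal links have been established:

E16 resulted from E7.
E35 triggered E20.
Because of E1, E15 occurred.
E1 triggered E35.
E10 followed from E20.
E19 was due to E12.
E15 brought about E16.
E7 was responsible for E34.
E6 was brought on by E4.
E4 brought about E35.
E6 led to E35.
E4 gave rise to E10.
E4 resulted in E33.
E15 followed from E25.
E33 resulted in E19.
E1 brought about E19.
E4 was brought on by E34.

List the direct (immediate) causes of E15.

E1, E25

E1, E25 → E15 with nothing further upstream stated.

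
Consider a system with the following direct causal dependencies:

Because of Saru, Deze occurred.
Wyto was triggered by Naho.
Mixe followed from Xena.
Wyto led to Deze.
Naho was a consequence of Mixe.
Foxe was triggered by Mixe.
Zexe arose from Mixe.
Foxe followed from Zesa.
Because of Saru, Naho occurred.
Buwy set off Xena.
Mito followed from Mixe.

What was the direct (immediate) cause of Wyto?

Upstream contributors include Buwy, Xena, Mixe, Saru, but only Naho feeds directly into Wyto.

Naho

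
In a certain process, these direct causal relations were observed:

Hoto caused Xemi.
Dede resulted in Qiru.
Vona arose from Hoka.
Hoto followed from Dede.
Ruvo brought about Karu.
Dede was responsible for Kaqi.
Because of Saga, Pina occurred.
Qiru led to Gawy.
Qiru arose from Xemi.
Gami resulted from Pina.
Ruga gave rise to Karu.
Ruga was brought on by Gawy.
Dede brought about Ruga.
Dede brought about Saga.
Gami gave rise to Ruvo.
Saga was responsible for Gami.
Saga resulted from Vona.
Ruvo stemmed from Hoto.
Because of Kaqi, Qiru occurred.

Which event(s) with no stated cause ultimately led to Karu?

Tracing upstream from Karu: Karu ← Ruga ← Dede.
A separate upstream branch: Karu ← Ruvo ← Gami ← Saga ← Vona ← Hoka.
Each of those chain origins has no stated cause.

Dede, Hoka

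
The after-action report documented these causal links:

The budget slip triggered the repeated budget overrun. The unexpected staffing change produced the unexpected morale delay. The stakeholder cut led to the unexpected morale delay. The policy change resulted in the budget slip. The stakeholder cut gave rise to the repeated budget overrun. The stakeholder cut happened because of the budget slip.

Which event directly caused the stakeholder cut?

the budget slip

Upstream contributors include the policy change, but only the budget slip feeds directly into the stakeholder cut.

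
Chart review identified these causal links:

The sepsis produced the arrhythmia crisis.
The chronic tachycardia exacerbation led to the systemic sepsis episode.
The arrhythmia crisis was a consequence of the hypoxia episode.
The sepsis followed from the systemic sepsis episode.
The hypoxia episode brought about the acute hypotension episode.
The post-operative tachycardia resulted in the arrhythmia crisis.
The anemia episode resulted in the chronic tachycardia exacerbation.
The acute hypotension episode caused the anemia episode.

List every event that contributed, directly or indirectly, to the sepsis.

Immediate cause of the sepsis: the systemic sepsis episode.
Further upstream: the hypoxia episode, the acute hypotension episode, the anemia episode, the chronic tachycardia exacerbation.

the acute hypotension episode, the anemia episode, the chronic tachycardia exacerbation, the hypoxia episode, the systemic sepsis episode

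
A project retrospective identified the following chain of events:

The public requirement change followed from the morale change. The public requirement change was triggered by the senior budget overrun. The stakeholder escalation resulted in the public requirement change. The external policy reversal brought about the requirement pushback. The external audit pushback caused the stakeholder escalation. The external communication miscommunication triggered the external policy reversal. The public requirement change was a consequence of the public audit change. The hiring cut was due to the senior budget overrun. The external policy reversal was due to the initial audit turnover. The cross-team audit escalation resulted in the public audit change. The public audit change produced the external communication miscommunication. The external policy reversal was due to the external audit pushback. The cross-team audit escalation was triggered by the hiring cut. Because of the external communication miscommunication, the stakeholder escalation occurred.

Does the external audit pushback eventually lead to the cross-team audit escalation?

The external audit pushback leads to the external policy reversal, the requirement pushback, the stakeholder escalation, the public requirement change; the cross-team audit escalation is not among them.

No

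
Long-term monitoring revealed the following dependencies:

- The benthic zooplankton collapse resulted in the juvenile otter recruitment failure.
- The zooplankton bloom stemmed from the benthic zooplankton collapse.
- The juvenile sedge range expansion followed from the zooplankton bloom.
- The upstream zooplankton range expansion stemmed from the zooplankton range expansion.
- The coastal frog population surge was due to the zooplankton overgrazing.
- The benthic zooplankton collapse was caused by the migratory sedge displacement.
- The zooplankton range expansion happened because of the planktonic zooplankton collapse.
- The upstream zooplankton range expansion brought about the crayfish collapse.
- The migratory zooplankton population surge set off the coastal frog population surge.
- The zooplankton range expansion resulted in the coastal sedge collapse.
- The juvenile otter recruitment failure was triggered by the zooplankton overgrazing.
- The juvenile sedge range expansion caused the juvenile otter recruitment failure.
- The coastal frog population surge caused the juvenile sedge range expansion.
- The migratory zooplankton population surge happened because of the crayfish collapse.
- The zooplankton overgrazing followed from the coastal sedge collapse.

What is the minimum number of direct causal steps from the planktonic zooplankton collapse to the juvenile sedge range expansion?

Shortest chain: the planktonic zooplankton collapse → the zooplankton range expansion → the coastal sedge collapse → the zooplankton overgrazing → the coastal frog population surge → the juvenile sedge range expansion.

5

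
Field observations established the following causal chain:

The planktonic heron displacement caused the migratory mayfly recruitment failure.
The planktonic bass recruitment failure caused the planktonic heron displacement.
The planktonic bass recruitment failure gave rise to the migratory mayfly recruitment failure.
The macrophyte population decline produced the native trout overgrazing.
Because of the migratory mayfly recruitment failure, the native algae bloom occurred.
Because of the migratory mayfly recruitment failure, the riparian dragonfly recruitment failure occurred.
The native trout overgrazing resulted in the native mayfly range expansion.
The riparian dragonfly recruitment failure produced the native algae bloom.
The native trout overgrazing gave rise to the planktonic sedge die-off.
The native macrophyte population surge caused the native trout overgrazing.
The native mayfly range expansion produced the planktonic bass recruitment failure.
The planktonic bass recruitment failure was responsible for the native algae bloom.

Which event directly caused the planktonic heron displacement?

the planktonic bass recruitment failure

Upstream contributors include the native macrophyte population surge, the native trout overgrazing, the native mayfly range expansion, the macrophyte population decline, but only the planktonic bass recruitment failure feeds directly into the planktonic heron displacement.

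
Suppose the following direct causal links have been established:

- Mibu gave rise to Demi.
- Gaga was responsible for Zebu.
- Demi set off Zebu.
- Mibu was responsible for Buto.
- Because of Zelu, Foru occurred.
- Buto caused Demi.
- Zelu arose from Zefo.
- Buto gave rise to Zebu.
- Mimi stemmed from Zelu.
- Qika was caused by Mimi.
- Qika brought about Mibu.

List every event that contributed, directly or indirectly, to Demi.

Immediate causes of Demi: Mibu, Buto.
Further upstream: Zefo, Zelu, Mimi, Qika.

Buto, Mibu, Mimi, Qika, Zefo, Zelu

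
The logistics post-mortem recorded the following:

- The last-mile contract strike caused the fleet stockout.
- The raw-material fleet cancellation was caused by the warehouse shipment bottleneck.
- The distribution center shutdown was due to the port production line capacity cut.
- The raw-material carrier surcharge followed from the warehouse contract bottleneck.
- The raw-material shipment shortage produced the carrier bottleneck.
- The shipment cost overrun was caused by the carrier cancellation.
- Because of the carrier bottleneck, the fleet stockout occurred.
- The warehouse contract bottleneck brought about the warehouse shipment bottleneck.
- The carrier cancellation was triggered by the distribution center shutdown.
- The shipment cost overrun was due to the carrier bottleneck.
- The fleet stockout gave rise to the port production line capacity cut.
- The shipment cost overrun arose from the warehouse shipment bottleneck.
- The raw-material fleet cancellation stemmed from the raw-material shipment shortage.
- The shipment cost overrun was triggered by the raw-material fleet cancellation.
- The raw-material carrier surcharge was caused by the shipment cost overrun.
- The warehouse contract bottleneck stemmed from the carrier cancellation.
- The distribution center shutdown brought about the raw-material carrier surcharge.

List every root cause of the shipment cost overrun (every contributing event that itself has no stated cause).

Tracing upstream from the shipment cost overrun: the shipment cost overrun ← the carrier cancellation ← the distribution center shutdown ← the port production line capacity cut ← the fleet stockout ← the last-mile contract strike.
A separate upstream branch: the shipment cost overrun ← the carrier bottleneck ← the raw-material shipment shortage.
Each of those chain origins has no stated cause.

the last-mile contract strike, the raw-material shipment shortage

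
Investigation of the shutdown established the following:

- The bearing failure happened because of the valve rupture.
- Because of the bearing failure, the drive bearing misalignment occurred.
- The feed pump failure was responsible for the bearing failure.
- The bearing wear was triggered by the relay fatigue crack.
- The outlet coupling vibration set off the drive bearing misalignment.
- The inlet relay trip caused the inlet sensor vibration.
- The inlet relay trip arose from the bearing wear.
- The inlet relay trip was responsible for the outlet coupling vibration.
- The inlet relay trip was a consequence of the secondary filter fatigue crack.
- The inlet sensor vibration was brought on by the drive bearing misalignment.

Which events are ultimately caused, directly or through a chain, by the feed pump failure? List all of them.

Direct effects: the bearing failure.
2 steps out: the drive bearing misalignment.
3 steps out: the inlet sensor vibration.
Not reachable from it: the relay fatigue crack, the bearing wear, the valve rupture, the secondary filter fatigue crack, the inlet relay trip, the outlet coupling vibration.

the bearing failure, the drive bearing misalignment, the inlet sensor vibration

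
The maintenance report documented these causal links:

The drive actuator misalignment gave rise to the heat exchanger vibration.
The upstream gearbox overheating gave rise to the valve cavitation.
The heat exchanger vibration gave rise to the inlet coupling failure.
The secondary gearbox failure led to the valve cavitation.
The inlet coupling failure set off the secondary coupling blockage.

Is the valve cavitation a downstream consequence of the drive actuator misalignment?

The drive actuator misalignment leads to the heat exchanger vibration, the inlet coupling failure, the secondary coupling blockage; the valve cavitation is not among them.

No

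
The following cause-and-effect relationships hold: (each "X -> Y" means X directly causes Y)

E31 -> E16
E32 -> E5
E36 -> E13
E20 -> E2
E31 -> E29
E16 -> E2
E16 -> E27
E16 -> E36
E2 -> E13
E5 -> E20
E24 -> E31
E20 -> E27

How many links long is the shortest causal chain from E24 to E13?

Shortest chain: E24 → E31 → E16 → E36 → E13.

4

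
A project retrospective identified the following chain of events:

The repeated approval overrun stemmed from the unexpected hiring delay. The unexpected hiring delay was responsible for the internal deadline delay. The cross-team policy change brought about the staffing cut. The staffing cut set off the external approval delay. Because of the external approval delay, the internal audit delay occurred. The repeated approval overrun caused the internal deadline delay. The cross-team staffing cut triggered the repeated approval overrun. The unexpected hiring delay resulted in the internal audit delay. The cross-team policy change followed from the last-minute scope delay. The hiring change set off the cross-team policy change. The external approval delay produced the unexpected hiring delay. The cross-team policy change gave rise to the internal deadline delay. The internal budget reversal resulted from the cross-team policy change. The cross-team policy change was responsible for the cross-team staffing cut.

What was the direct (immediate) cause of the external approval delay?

the staffing cut

Upstream contributors include the hiring change, the cross-team policy change, the last-minute scope delay, but only the staffing cut feeds directly into the external approval delay.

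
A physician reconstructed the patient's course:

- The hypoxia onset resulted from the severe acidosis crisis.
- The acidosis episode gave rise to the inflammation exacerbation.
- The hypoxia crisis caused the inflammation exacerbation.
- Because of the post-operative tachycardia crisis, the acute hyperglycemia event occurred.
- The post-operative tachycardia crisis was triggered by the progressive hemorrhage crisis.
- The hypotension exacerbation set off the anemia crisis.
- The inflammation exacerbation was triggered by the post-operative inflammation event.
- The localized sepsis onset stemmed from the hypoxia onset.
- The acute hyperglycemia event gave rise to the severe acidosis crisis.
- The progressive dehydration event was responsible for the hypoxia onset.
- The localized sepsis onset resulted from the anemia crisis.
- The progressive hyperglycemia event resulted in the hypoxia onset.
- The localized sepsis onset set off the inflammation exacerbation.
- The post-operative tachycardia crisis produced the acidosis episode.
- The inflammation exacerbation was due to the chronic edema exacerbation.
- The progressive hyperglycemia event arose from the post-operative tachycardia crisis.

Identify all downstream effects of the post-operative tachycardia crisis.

the acidosis episode, the acute hyperglycemia event, the hypoxia onset, the inflammation exacerbation, the localized sepsis onset, the progressive hyperglycemia event, the severe acidosis crisis

Direct effects: the acute hyperglycemia event, the progressive hyperglycemia event, the acidosis episode.
2 steps out: the severe acidosis crisis, the hypoxia onset, the inflammation exacerbation.
3 steps out: the localized sepsis onset.
Not reachable from it: the progressive hemorrhage crisis, the progressive dehydration event, the hypotension exacerbation, the anemia crisis, the hypoxia crisis, the chronic edema exacerbation, the post-operative inflammation event.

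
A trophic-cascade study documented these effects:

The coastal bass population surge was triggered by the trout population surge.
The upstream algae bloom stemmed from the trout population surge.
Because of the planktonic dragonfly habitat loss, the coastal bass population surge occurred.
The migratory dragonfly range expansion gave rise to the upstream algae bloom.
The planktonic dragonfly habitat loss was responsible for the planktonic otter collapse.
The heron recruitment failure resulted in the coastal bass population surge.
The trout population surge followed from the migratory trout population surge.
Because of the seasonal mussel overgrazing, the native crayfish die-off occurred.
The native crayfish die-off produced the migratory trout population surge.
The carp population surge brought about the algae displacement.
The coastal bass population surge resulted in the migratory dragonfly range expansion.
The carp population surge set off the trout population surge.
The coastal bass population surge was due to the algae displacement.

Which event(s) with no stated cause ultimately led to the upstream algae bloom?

the carp population surge, the heron recruitment failure, the planktonic dragonfly habitat loss, the seasonal mussel overgrazing

Tracing upstream from the upstream algae bloom: the upstream algae bloom ← the migratory dragonfly range expansion ← the coastal bass population surge ← the planktonic dragonfly habitat loss.
A separate upstream branch: the upstream algae bloom ← the trout population surge ← the migratory trout population surge ← the native crayfish die-off ← the seasonal mussel overgrazing.
A separate upstream branch: the upstream algae bloom ← the trout population surge ← the carp population surge.
A separate upstream branch: the upstream algae bloom ← the migratory dragonfly range expansion ← the coastal bass population surge ← the heron recruitment failure.
Each of those chain origins has no stated cause.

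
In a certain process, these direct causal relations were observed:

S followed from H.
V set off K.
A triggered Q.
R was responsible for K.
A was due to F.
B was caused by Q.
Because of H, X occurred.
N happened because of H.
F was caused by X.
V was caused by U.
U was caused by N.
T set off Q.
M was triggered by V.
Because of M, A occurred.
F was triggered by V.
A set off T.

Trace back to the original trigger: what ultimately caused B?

Tracing upstream from B: B ← Q ← A ← F ← X ← H.
H has no stated cause, so it is the root.

H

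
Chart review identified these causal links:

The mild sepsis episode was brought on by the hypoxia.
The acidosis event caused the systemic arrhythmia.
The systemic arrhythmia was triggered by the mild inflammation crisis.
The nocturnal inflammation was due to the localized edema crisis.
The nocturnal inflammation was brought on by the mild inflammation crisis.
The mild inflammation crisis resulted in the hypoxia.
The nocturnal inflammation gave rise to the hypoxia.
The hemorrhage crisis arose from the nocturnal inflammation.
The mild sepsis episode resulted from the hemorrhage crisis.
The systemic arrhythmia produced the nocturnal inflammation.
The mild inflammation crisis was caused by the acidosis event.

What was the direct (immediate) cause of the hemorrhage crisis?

Upstream contributors include the acidosis event, the mild inflammation crisis, the systemic arrhythmia, the localized edema crisis, but only the nocturnal inflammation feeds directly into the hemorrhage crisis.

the nocturnal inflammation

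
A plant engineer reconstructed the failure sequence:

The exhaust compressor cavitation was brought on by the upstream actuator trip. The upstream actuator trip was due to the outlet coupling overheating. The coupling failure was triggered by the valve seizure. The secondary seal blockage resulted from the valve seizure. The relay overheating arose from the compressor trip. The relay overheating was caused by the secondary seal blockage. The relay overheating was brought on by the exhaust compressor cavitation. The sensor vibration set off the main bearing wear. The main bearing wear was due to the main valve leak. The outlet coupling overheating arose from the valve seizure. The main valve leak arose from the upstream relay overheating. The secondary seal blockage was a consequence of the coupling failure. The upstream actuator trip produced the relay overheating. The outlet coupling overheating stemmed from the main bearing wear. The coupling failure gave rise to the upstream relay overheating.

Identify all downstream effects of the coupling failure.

Direct effects: the upstream relay overheating, the secondary seal blockage.
2 steps out: the main valve leak, the relay overheating.
3 steps out: the main bearing wear.
4 steps out: the outlet coupling overheating.
5 steps out: the upstream actuator trip.
6 steps out: the exhaust compressor cavitation.
Not reachable from it: the valve seizure, the sensor vibration, the compressor trip.

the exhaust compressor cavitation, the main bearing wear, the main valve leak, the outlet coupling overheating, the relay overheating, the secondary seal blockage, the upstream actuator trip, the upstream relay overheating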